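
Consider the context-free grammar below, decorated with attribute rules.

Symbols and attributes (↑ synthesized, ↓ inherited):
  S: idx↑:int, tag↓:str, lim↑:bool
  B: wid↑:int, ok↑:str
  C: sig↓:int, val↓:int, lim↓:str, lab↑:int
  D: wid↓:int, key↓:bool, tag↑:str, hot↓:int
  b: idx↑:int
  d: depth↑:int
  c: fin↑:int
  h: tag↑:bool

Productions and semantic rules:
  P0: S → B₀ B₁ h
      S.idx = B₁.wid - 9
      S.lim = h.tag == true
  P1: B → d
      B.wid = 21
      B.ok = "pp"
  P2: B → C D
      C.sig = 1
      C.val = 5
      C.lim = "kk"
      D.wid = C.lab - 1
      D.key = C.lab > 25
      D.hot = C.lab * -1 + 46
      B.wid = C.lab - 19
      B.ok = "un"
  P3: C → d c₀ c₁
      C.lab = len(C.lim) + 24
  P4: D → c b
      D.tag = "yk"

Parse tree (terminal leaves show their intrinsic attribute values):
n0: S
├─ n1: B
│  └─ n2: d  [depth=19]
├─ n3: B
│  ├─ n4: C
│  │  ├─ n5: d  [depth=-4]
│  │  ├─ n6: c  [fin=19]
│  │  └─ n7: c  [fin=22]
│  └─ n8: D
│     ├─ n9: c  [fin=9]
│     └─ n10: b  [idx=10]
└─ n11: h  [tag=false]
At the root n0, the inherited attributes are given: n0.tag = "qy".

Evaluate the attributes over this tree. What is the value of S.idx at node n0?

1. n0.tag = "qy"  [given at root]
2. n2.depth = 19  [terminal]
3. n1.wid = 21  [21]
4. n1.ok = "pp"  ["pp"]
5. n4.sig = 1  [1]
6. n4.val = 5  [5]
7. n4.lim = "kk"  ["kk"]
8. n5.depth = -4  [terminal]
9. n6.fin = 19  [terminal]
10. n7.fin = 22  [terminal]
11. n4.lab = 26  [len(C.lim) + 24]
12. n8.wid = 25  [C.lab - 1]
13. n8.key = true  [C.lab > 25]
14. n8.hot = 20  [C.lab * -1 + 46]
15. n9.fin = 9  [terminal]
16. n10.idx = 10  [terminal]
17. n8.tag = "yk"  ["yk"]
18. n3.wid = 7  [C.lab - 19]
19. n3.ok = "un"  ["un"]
20. n11.tag = false  [terminal]
21. n0.idx = -2  [B₁.wid - 9]
22. n0.lim = false  [h.tag == true]

-2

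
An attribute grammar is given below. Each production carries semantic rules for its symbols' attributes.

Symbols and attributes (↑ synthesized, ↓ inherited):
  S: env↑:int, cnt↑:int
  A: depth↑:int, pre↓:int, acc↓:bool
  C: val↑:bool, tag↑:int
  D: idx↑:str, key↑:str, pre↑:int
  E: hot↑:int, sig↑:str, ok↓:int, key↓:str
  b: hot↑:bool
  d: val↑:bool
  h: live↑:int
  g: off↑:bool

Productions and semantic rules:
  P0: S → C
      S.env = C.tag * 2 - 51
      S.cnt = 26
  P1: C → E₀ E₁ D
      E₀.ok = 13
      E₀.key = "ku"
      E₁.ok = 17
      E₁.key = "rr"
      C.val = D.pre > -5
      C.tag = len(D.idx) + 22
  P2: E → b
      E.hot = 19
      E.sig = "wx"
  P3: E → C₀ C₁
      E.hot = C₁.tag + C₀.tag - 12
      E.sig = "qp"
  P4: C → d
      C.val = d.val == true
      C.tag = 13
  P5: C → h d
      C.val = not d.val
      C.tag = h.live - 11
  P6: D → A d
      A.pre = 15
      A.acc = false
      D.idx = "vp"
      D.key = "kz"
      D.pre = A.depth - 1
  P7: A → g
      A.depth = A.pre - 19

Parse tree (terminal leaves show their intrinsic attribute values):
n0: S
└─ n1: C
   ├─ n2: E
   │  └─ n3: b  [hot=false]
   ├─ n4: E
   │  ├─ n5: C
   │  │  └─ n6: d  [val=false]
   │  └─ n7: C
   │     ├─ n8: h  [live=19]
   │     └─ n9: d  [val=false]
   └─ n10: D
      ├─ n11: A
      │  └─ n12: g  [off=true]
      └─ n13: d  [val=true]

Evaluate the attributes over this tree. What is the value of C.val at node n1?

1. n2.ok = 13  [13]
2. n2.key = "ku"  ["ku"]
3. n3.hot = false  [terminal]
4. n2.hot = 19  [19]
5. n2.sig = "wx"  ["wx"]
6. n4.ok = 17  [17]
7. n4.key = "rr"  ["rr"]
8. n6.val = false  [terminal]
9. n5.val = false  [d.val == true]
10. n5.tag = 13  [13]
11. n8.live = 19  [terminal]
12. n9.val = false  [terminal]
13. n7.val = true  [not d.val]
14. n7.tag = 8  [h.live - 11]
15. n4.hot = 9  [C₁.tag + C₀.tag - 12]
16. n4.sig = "qp"  ["qp"]
17. n11.pre = 15  [15]
18. n11.acc = false  [false]
19. n12.off = true  [terminal]
20. n11.depth = -4  [A.pre - 19]
21. n13.val = true  [terminal]
22. n10.idx = "vp"  ["vp"]
23. n10.key = "kz"  ["kz"]
24. n10.pre = -5  [A.depth - 1]
25. n1.val = false  [D.pre > -5]
26. n1.tag = 24  [len(D.idx) + 22]
27. n0.env = -3  [C.tag * 2 - 51]
28. n0.cnt = 26  [26]

false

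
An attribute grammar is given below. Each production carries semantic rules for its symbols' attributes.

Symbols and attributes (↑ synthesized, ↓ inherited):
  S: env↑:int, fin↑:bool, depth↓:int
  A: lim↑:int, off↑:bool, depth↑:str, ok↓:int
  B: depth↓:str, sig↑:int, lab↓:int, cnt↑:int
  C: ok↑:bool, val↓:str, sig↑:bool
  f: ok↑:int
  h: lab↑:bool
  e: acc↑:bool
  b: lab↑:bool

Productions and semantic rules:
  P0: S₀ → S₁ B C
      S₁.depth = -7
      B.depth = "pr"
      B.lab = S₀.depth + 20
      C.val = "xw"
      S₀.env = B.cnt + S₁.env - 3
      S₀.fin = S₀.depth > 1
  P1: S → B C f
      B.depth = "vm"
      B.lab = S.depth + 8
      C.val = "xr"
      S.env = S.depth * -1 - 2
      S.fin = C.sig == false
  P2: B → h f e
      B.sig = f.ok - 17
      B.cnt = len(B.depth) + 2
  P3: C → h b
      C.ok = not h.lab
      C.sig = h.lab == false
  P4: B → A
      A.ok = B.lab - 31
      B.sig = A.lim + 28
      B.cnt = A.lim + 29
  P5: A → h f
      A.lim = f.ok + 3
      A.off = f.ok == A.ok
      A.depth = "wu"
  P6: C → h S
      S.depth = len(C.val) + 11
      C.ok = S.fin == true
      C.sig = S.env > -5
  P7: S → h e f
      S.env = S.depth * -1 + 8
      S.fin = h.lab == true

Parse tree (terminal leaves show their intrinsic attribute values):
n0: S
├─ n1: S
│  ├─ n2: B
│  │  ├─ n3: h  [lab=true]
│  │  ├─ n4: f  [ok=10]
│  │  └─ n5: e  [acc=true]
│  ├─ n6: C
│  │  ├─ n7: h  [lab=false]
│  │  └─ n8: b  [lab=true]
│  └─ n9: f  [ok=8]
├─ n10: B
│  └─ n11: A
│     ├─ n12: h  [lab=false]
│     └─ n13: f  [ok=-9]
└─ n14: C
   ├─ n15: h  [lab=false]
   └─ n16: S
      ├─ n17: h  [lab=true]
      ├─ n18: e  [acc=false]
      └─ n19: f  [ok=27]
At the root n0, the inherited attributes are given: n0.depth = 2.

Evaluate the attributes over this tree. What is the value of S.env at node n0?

1. n0.depth = 2  [given at root]
2. n1.depth = -7  [-7]
3. n2.depth = "vm"  ["vm"]
4. n2.lab = 1  [S.depth + 8]
5. n3.lab = true  [terminal]
6. n4.ok = 10  [terminal]
7. n5.acc = true  [terminal]
8. n2.sig = -7  [f.ok - 17]
9. n2.cnt = 4  [len(B.depth) + 2]
10. n6.val = "xr"  ["xr"]
11. n7.lab = false  [terminal]
12. n8.lab = true  [terminal]
13. n6.ok = true  [not h.lab]
14. n6.sig = true  [h.lab == false]
15. n9.ok = 8  [terminal]
16. n1.env = 5  [S.depth * -1 - 2]
17. n1.fin = false  [C.sig == false]
18. n10.depth = "pr"  ["pr"]
19. n10.lab = 22  [S₀.depth + 20]
20. n11.ok = -9  [B.lab - 31]
21. n12.lab = false  [terminal]
22. n13.ok = -9  [terminal]
23. n11.lim = -6  [f.ok + 3]
24. n11.off = true  [f.ok == A.ok]
25. n11.depth = "wu"  ["wu"]
26. n10.sig = 22  [A.lim + 28]
27. n10.cnt = 23  [A.lim + 29]
28. n14.val = "xw"  ["xw"]
29. n15.lab = false  [terminal]
30. n16.depth = 13  [len(C.val) + 11]
31. n17.lab = true  [terminal]
32. n18.acc = false  [terminal]
33. n19.ok = 27  [terminal]
34. n16.env = -5  [S.depth * -1 + 8]
35. n16.fin = true  [h.lab == true]
36. n14.ok = true  [S.fin == true]
37. n14.sig = false  [S.env > -5]
38. n0.env = 25  [B.cnt + S₁.env - 3]
39. n0.fin = true  [S₀.depth > 1]

25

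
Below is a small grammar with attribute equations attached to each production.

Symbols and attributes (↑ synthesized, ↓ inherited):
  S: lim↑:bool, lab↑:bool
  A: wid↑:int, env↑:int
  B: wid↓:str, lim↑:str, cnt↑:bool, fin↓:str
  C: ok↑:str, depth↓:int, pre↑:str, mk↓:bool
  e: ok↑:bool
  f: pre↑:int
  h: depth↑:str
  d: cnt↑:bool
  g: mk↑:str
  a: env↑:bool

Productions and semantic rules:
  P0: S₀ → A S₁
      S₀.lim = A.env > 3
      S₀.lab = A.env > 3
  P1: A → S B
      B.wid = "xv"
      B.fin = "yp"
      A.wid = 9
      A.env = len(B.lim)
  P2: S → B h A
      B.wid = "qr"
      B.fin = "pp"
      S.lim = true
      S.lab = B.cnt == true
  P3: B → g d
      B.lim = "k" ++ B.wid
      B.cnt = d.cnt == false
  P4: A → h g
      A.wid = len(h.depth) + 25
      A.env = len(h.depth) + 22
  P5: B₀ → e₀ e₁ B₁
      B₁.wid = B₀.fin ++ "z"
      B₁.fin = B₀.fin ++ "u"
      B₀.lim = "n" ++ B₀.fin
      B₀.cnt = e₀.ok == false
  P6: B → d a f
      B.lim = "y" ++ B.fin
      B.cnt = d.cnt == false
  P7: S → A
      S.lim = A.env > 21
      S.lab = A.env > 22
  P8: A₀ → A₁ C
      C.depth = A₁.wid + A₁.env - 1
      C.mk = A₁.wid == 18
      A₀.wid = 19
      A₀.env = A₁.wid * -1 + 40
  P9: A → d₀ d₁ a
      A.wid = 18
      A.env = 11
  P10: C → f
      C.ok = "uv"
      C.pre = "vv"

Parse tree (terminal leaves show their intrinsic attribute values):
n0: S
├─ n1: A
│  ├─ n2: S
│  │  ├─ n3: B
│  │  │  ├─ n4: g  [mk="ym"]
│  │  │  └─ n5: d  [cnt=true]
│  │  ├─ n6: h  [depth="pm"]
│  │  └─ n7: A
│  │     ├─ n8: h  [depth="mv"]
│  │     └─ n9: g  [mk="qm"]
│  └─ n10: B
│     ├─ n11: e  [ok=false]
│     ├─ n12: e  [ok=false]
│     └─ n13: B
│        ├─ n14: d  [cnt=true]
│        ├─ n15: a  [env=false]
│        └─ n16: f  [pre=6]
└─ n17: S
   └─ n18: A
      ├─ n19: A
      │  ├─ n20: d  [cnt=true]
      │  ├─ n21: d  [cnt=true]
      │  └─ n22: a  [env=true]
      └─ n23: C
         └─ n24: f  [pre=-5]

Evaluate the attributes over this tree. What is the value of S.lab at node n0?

1. n3.wid = "qr"  ["qr"]
2. n3.fin = "pp"  ["pp"]
3. n4.mk = "ym"  [terminal]
4. n5.cnt = true  [terminal]
5. n3.lim = "kqr"  ["k" ++ B.wid]
6. n3.cnt = false  [d.cnt == false]
7. n6.depth = "pm"  [terminal]
8. n8.depth = "mv"  [terminal]
9. n9.mk = "qm"  [terminal]
10. n7.wid = 27  [len(h.depth) + 25]
11. n7.env = 24  [len(h.depth) + 22]
12. n2.lim = true  [true]
13. n2.lab = false  [B.cnt == true]
14. n10.wid = "xv"  ["xv"]
15. n10.fin = "yp"  ["yp"]
16. n11.ok = false  [terminal]
17. n12.ok = false  [terminal]
18. n13.wid = "ypz"  [B₀.fin ++ "z"]
19. n13.fin = "ypu"  [B₀.fin ++ "u"]
20. n14.cnt = true  [terminal]
21. n15.env = false  [terminal]
22. n16.pre = 6  [terminal]
23. n13.lim = "yypu"  ["y" ++ B.fin]
24. n13.cnt = false  [d.cnt == false]
25. n10.lim = "nyp"  ["n" ++ B₀.fin]
26. n10.cnt = true  [e₀.ok == false]
27. n1.wid = 9  [9]
28. n1.env = 3  [len(B.lim)]
29. n20.cnt = true  [terminal]
30. n21.cnt = true  [terminal]
31. n22.env = true  [terminal]
32. n19.wid = 18  [18]
33. n19.env = 11  [11]
34. n23.depth = 28  [A₁.wid + A₁.env - 1]
35. n23.mk = true  [A₁.wid == 18]
36. n24.pre = -5  [terminal]
37. n23.ok = "uv"  ["uv"]
38. n23.pre = "vv"  ["vv"]
39. n18.wid = 19  [19]
40. n18.env = 22  [A₁.wid * -1 + 40]
41. n17.lim = true  [A.env > 21]
42. n17.lab = false  [A.env > 22]
43. n0.lim = false  [A.env > 3]
44. n0.lab = false  [A.env > 3]

false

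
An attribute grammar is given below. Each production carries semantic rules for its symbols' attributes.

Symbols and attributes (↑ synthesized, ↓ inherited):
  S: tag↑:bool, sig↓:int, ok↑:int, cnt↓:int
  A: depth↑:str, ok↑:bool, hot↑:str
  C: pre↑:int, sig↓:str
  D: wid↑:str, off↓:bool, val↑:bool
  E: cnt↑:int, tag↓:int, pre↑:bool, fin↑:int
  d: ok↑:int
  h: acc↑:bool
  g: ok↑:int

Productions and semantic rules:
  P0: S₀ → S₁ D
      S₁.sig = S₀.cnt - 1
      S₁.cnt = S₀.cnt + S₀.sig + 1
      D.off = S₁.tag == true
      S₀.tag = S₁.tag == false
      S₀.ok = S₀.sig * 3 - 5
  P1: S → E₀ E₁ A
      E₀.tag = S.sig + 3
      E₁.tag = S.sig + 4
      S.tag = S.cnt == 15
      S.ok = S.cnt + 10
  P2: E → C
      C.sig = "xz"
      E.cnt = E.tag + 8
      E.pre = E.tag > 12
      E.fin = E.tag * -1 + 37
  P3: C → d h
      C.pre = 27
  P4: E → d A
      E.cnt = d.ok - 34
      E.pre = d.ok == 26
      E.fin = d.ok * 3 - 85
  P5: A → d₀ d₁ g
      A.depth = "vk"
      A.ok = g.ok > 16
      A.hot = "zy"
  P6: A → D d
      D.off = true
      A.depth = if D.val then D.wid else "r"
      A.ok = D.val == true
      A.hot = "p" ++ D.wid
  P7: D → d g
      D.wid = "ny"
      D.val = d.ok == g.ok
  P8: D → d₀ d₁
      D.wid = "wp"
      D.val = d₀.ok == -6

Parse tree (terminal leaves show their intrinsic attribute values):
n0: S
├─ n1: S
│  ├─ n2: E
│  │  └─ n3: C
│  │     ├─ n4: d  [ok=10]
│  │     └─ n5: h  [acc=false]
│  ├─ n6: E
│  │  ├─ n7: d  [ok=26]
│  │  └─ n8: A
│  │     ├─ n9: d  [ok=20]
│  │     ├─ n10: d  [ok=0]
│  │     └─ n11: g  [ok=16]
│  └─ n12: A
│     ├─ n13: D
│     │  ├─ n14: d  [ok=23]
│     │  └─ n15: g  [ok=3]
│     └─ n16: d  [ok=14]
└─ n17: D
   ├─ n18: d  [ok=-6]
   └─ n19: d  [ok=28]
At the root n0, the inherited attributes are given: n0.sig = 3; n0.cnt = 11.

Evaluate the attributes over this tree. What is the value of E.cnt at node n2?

1. n0.sig = 3  [given at root]
2. n0.cnt = 11  [given at root]
3. n1.sig = 10  [S₀.cnt - 1]
4. n1.cnt = 15  [S₀.cnt + S₀.sig + 1]
5. n2.tag = 13  [S.sig + 3]
6. n3.sig = "xz"  ["xz"]
7. n4.ok = 10  [terminal]
8. n5.acc = false  [terminal]
9. n3.pre = 27  [27]
10. n2.cnt = 21  [E.tag + 8]
11. n2.pre = true  [E.tag > 12]
12. n2.fin = 24  [E.tag * -1 + 37]
13. n6.tag = 14  [S.sig + 4]
14. n7.ok = 26  [terminal]
15. n9.ok = 20  [terminal]
16. n10.ok = 0  [terminal]
17. n11.ok = 16  [terminal]
18. n8.depth = "vk"  ["vk"]
19. n8.ok = false  [g.ok > 16]
20. n8.hot = "zy"  ["zy"]
21. n6.cnt = -8  [d.ok - 34]
22. n6.pre = true  [d.ok == 26]
23. n6.fin = -7  [d.ok * 3 - 85]
24. n13.off = true  [true]
25. n14.ok = 23  [terminal]
26. n15.ok = 3  [terminal]
27. n13.wid = "ny"  ["ny"]
28. n13.val = false  [d.ok == g.ok]
29. n16.ok = 14  [terminal]
30. n12.depth = "r"  [if D.val then D.wid else "r"]
31. n12.ok = false  [D.val == true]
32. n12.hot = "pny"  ["p" ++ D.wid]
33. n1.tag = true  [S.cnt == 15]
34. n1.ok = 25  [S.cnt + 10]
35. n17.off = true  [S₁.tag == true]
36. n18.ok = -6  [terminal]
37. n19.ok = 28  [terminal]
38. n17.wid = "wp"  ["wp"]
39. n17.val = true  [d₀.ok == -6]
40. n0.tag = false  [S₁.tag == false]
41. n0.ok = 4  [S₀.sig * 3 - 5]

21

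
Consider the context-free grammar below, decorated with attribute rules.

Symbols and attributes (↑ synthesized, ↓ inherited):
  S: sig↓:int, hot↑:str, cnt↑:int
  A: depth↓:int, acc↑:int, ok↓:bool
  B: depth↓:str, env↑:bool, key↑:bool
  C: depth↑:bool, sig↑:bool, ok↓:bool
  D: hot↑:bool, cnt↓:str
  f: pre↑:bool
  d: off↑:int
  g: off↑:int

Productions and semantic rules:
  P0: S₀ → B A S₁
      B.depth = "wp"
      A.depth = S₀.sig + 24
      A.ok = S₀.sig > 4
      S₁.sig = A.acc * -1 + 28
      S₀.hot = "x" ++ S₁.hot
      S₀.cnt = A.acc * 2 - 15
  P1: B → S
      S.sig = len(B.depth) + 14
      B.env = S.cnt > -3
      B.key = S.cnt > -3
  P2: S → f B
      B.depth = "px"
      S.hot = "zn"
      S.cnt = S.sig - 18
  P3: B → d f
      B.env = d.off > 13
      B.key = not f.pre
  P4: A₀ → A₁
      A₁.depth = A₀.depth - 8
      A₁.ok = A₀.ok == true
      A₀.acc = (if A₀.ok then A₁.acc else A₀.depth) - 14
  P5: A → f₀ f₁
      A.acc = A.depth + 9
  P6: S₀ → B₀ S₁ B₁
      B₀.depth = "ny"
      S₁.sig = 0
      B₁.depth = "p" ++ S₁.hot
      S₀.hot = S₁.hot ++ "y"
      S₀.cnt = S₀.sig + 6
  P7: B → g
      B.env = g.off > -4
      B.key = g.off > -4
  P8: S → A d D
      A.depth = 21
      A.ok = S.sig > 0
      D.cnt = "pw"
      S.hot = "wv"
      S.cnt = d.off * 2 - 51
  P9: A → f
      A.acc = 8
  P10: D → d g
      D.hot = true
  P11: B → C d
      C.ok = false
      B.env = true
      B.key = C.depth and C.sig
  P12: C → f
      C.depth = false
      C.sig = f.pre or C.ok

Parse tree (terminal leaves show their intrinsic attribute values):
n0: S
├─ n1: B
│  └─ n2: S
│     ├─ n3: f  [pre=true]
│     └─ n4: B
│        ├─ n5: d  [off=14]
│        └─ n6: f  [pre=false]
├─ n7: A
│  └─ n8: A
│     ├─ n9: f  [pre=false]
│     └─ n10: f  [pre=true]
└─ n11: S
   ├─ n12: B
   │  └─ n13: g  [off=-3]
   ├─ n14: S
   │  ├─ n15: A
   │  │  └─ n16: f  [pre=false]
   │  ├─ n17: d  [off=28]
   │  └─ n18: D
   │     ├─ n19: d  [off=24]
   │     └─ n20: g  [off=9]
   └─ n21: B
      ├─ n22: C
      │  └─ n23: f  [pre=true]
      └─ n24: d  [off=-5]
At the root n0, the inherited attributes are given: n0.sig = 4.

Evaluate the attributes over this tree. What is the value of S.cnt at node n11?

20

1. n0.sig = 4  [given at root]
2. n1.depth = "wp"  ["wp"]
3. n2.sig = 16  [len(B.depth) + 14]
4. n3.pre = true  [terminal]
5. n4.depth = "px"  ["px"]
6. n5.off = 14  [terminal]
7. n6.pre = false  [terminal]
8. n4.env = true  [d.off > 13]
9. n4.key = true  [not f.pre]
10. n2.hot = "zn"  ["zn"]
11. n2.cnt = -2  [S.sig - 18]
12. n1.env = true  [S.cnt > -3]
13. n1.key = true  [S.cnt > -3]
14. n7.depth = 28  [S₀.sig + 24]
15. n7.ok = false  [S₀.sig > 4]
16. n8.depth = 20  [A₀.depth - 8]
17. n8.ok = false  [A₀.ok == true]
18. n9.pre = false  [terminal]
19. n10.pre = true  [terminal]
20. n8.acc = 29  [A.depth + 9]
21. n7.acc = 14  [(if A₀.ok then A₁.acc else A₀.depth) - 14]
22. n11.sig = 14  [A.acc * -1 + 28]
23. n12.depth = "ny"  ["ny"]
24. n13.off = -3  [terminal]
25. n12.env = true  [g.off > -4]
26. n12.key = true  [g.off > -4]
27. n14.sig = 0  [0]
28. n15.depth = 21  [21]
29. n15.ok = false  [S.sig > 0]
30. n16.pre = false  [terminal]
31. n15.acc = 8  [8]
32. n17.off = 28  [terminal]
33. n18.cnt = "pw"  ["pw"]
34. n19.off = 24  [terminal]
35. n20.off = 9  [terminal]
36. n18.hot = true  [true]
37. n14.hot = "wv"  ["wv"]
38. n14.cnt = 5  [d.off * 2 - 51]
39. n21.depth = "pwv"  ["p" ++ S₁.hot]
40. n22.ok = false  [false]
41. n23.pre = true  [terminal]
42. n22.depth = false  [false]
43. n22.sig = true  [f.pre or C.ok]
44. n24.off = -5  [terminal]
45. n21.env = true  [true]
46. n21.key = false  [C.depth and C.sig]
47. n11.hot = "wvy"  [S₁.hot ++ "y"]
48. n11.cnt = 20  [S₀.sig + 6]
49. n0.hot = "xwvy"  ["x" ++ S₁.hot]
50. n0.cnt = 13  [A.acc * 2 - 15]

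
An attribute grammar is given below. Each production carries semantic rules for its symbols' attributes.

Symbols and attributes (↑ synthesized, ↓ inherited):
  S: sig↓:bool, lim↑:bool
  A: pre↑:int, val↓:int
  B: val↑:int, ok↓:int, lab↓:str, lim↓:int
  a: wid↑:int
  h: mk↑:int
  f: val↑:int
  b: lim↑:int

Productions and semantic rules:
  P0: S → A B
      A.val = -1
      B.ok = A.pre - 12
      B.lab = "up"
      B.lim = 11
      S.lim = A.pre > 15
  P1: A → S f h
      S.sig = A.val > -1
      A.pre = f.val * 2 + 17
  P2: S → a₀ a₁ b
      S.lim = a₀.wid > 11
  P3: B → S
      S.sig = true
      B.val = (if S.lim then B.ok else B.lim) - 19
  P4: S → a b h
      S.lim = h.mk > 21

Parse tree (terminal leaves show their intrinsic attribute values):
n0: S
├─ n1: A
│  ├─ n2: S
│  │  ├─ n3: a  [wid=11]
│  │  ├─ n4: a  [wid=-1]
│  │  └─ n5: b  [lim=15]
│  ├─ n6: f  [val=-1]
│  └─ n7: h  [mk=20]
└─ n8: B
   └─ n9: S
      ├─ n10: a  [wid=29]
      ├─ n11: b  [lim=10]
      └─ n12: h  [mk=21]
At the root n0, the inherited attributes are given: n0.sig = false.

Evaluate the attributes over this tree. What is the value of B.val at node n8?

-8

1. n0.sig = false  [given at root]
2. n1.val = -1  [-1]
3. n2.sig = false  [A.val > -1]
4. n3.wid = 11  [terminal]
5. n4.wid = -1  [terminal]
6. n5.lim = 15  [terminal]
7. n2.lim = false  [a₀.wid > 11]
8. n6.val = -1  [terminal]
9. n7.mk = 20  [terminal]
10. n1.pre = 15  [f.val * 2 + 17]
11. n8.ok = 3  [A.pre - 12]
12. n8.lab = "up"  ["up"]
13. n8.lim = 11  [11]
14. n9.sig = true  [true]
15. n10.wid = 29  [terminal]
16. n11.lim = 10  [terminal]
17. n12.mk = 21  [terminal]
18. n9.lim = false  [h.mk > 21]
19. n8.val = -8  [(if S.lim then B.ok else B.lim) - 19]
20. n0.lim = false  [A.pre > 15]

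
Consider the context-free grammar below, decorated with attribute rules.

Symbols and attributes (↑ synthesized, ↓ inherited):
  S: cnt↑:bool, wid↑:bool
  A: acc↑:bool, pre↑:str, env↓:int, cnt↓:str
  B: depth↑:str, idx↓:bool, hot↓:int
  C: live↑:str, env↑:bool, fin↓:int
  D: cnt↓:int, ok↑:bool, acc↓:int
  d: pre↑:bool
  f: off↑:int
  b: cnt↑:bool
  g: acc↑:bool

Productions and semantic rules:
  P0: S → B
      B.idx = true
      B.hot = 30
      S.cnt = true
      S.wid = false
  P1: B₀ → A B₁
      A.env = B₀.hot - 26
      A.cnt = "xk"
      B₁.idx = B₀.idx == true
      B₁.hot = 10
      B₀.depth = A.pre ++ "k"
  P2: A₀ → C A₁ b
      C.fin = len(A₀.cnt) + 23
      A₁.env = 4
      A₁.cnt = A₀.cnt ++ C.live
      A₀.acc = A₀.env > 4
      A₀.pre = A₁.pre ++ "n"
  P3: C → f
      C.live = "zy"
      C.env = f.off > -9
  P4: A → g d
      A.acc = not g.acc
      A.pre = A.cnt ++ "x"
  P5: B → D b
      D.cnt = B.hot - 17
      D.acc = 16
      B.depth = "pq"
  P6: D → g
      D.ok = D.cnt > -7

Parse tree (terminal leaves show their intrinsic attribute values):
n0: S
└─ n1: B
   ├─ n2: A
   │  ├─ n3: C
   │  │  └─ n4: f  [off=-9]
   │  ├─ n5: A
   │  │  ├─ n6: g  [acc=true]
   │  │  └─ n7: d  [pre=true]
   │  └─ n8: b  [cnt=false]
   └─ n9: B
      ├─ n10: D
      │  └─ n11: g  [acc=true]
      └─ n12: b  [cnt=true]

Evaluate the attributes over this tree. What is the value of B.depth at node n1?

"xkzyxnk"

1. n1.idx = true  [true]
2. n1.hot = 30  [30]
3. n2.env = 4  [B₀.hot - 26]
4. n2.cnt = "xk"  ["xk"]
5. n3.fin = 25  [len(A₀.cnt) + 23]
6. n4.off = -9  [terminal]
7. n3.live = "zy"  ["zy"]
8. n3.env = false  [f.off > -9]
9. n5.env = 4  [4]
10. n5.cnt = "xkzy"  [A₀.cnt ++ C.live]
11. n6.acc = true  [terminal]
12. n7.pre = true  [terminal]
13. n5.acc = false  [not g.acc]
14. n5.pre = "xkzyx"  [A.cnt ++ "x"]
15. n8.cnt = false  [terminal]
16. n2.acc = false  [A₀.env > 4]
17. n2.pre = "xkzyxn"  [A₁.pre ++ "n"]
18. n9.idx = true  [B₀.idx == true]
19. n9.hot = 10  [10]
20. n10.cnt = -7  [B.hot - 17]
21. n10.acc = 16  [16]
22. n11.acc = true  [terminal]
23. n10.ok = false  [D.cnt > -7]
24. n12.cnt = true  [terminal]
25. n9.depth = "pq"  ["pq"]
26. n1.depth = "xkzyxnk"  [A.pre ++ "k"]
27. n0.cnt = true  [true]
28. n0.wid = false  [false]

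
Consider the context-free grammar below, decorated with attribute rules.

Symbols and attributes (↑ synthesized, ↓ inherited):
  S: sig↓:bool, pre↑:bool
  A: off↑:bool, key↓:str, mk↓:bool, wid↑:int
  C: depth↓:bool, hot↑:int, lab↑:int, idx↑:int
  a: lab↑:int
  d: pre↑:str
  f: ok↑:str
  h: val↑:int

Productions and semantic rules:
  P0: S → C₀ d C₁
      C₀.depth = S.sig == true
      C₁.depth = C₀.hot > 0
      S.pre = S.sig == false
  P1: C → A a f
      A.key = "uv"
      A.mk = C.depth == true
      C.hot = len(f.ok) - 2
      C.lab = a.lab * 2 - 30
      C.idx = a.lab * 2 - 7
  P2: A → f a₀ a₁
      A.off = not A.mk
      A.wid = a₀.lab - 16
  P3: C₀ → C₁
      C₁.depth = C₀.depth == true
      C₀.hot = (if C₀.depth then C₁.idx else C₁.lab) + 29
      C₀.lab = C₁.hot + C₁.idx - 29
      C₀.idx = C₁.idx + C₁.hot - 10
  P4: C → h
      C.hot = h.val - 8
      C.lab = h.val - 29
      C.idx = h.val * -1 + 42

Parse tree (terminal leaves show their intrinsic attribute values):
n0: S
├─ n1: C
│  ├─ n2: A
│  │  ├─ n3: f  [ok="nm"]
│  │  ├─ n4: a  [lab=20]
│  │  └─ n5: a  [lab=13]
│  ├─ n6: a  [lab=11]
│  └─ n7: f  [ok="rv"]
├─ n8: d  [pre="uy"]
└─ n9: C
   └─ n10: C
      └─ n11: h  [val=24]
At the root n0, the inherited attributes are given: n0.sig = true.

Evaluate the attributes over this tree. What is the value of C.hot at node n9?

24

1. n0.sig = true  [given at root]
2. n1.depth = true  [S.sig == true]
3. n2.key = "uv"  ["uv"]
4. n2.mk = true  [C.depth == true]
5. n3.ok = "nm"  [terminal]
6. n4.lab = 20  [terminal]
7. n5.lab = 13  [terminal]
8. n2.off = false  [not A.mk]
9. n2.wid = 4  [a₀.lab - 16]
10. n6.lab = 11  [terminal]
11. n7.ok = "rv"  [terminal]
12. n1.hot = 0  [len(f.ok) - 2]
13. n1.lab = -8  [a.lab * 2 - 30]
14. n1.idx = 15  [a.lab * 2 - 7]
15. n8.pre = "uy"  [terminal]
16. n9.depth = false  [C₀.hot > 0]
17. n10.depth = false  [C₀.depth == true]
18. n11.val = 24  [terminal]
19. n10.hot = 16  [h.val - 8]
20. n10.lab = -5  [h.val - 29]
21. n10.idx = 18  [h.val * -1 + 42]
22. n9.hot = 24  [(if C₀.depth then C₁.idx else C₁.lab) + 29]
23. n9.lab = 5  [C₁.hot + C₁.idx - 29]
24. n9.idx = 24  [C₁.idx + C₁.hot - 10]
25. n0.pre = false  [S.sig == false]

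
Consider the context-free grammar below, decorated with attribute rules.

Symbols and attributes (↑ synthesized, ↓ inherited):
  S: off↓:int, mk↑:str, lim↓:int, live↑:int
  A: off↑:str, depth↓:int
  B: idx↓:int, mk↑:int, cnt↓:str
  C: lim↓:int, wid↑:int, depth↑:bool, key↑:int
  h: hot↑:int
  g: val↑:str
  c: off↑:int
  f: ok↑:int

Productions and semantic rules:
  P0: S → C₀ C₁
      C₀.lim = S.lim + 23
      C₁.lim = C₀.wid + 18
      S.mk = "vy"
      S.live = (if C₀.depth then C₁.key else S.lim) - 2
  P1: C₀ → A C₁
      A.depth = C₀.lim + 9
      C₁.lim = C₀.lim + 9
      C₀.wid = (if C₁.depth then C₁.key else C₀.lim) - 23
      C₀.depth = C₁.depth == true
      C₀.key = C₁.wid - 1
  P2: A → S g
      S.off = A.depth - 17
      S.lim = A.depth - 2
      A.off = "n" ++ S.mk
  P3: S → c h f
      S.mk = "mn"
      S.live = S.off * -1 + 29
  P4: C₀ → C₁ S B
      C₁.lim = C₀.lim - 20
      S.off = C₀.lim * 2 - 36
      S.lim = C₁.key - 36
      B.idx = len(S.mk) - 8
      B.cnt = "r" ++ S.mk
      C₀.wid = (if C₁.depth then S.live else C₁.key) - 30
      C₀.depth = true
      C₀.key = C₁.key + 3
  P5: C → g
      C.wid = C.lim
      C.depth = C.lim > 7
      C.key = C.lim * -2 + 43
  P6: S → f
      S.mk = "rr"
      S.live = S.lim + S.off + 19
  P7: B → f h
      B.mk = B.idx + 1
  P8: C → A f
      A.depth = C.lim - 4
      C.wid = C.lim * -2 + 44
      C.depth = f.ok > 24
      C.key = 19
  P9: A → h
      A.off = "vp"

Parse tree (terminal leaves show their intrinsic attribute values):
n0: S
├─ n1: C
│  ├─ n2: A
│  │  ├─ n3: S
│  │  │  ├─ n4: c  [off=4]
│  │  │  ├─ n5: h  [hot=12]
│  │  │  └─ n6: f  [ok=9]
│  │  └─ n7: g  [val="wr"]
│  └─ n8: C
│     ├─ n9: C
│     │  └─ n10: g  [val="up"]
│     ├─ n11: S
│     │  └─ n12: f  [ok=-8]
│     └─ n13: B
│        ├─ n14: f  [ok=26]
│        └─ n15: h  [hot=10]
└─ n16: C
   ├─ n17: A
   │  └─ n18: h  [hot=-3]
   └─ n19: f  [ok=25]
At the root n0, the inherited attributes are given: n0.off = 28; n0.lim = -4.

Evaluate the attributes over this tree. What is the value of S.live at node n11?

1. n0.off = 28  [given at root]
2. n0.lim = -4  [given at root]
3. n1.lim = 19  [S.lim + 23]
4. n2.depth = 28  [C₀.lim + 9]
5. n3.off = 11  [A.depth - 17]
6. n3.lim = 26  [A.depth - 2]
7. n4.off = 4  [terminal]
8. n5.hot = 12  [terminal]
9. n6.ok = 9  [terminal]
10. n3.mk = "mn"  ["mn"]
11. n3.live = 18  [S.off * -1 + 29]
12. n7.val = "wr"  [terminal]
13. n2.off = "nmn"  ["n" ++ S.mk]
14. n8.lim = 28  [C₀.lim + 9]
15. n9.lim = 8  [C₀.lim - 20]
16. n10.val = "up"  [terminal]
17. n9.wid = 8  [C.lim]
18. n9.depth = true  [C.lim > 7]
19. n9.key = 27  [C.lim * -2 + 43]
20. n11.off = 20  [C₀.lim * 2 - 36]
21. n11.lim = -9  [C₁.key - 36]
22. n12.ok = -8  [terminal]
23. n11.mk = "rr"  ["rr"]
24. n11.live = 30  [S.lim + S.off + 19]
25. n13.idx = -6  [len(S.mk) - 8]
26. n13.cnt = "rrr"  ["r" ++ S.mk]
27. n14.ok = 26  [terminal]
28. n15.hot = 10  [terminal]
29. n13.mk = -5  [B.idx + 1]
30. n8.wid = 0  [(if C₁.depth then S.live else C₁.key) - 30]
31. n8.depth = true  [true]
32. n8.key = 30  [C₁.key + 3]
33. n1.wid = 7  [(if C₁.depth then C₁.key else C₀.lim) - 23]
34. n1.depth = true  [C₁.depth == true]
35. n1.key = -1  [C₁.wid - 1]
36. n16.lim = 25  [C₀.wid + 18]
37. n17.depth = 21  [C.lim - 4]
38. n18.hot = -3  [terminal]
39. n17.off = "vp"  ["vp"]
40. n19.ok = 25  [terminal]
41. n16.wid = -6  [C.lim * -2 + 44]
42. n16.depth = true  [f.ok > 24]
43. n16.key = 19  [19]
44. n0.mk = "vy"  ["vy"]
45. n0.live = 17  [(if C₀.depth then C₁.key else S.lim) - 2]

30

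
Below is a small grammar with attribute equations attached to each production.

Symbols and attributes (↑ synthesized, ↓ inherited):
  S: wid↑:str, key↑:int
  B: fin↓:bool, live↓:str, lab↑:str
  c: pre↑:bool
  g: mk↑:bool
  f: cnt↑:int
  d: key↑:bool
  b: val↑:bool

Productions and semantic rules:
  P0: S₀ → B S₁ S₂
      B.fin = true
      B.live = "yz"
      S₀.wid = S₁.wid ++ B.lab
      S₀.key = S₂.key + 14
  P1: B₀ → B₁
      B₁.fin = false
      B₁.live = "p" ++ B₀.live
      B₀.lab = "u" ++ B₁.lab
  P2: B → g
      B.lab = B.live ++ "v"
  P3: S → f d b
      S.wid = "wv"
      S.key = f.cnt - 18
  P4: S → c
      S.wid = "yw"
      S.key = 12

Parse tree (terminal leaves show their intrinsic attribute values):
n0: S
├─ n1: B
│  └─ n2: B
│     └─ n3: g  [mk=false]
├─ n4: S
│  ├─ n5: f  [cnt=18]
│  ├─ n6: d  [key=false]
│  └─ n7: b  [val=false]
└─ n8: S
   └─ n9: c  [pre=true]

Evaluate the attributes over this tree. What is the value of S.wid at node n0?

1. n1.fin = true  [true]
2. n1.live = "yz"  ["yz"]
3. n2.fin = false  [false]
4. n2.live = "pyz"  ["p" ++ B₀.live]
5. n3.mk = false  [terminal]
6. n2.lab = "pyzv"  [B.live ++ "v"]
7. n1.lab = "upyzv"  ["u" ++ B₁.lab]
8. n5.cnt = 18  [terminal]
9. n6.key = false  [terminal]
10. n7.val = false  [terminal]
11. n4.wid = "wv"  ["wv"]
12. n4.key = 0  [f.cnt - 18]
13. n9.pre = true  [terminal]
14. n8.wid = "yw"  ["yw"]
15. n8.key = 12  [12]
16. n0.wid = "wvupyzv"  [S₁.wid ++ B.lab]
17. n0.key = 26  [S₂.key + 14]

"wvupyzv"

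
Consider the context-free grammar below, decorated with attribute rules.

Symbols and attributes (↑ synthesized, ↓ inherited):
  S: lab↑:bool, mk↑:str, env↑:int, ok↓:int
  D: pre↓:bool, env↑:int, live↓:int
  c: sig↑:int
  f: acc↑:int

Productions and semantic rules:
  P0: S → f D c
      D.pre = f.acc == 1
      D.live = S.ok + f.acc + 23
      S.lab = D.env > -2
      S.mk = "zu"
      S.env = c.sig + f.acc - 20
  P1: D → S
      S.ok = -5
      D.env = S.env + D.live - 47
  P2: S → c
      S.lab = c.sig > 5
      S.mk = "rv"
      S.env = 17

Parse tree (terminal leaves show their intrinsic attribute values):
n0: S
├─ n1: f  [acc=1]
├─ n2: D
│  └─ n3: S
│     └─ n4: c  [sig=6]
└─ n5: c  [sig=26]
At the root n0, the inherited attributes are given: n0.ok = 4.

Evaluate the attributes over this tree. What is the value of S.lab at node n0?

false

1. n0.ok = 4  [given at root]
2. n1.acc = 1  [terminal]
3. n2.pre = true  [f.acc == 1]
4. n2.live = 28  [S.ok + f.acc + 23]
5. n3.ok = -5  [-5]
6. n4.sig = 6  [terminal]
7. n3.lab = true  [c.sig > 5]
8. n3.mk = "rv"  ["rv"]
9. n3.env = 17  [17]
10. n2.env = -2  [S.env + D.live - 47]
11. n5.sig = 26  [terminal]
12. n0.lab = false  [D.env > -2]
13. n0.mk = "zu"  ["zu"]
14. n0.env = 7  [c.sig + f.acc - 20]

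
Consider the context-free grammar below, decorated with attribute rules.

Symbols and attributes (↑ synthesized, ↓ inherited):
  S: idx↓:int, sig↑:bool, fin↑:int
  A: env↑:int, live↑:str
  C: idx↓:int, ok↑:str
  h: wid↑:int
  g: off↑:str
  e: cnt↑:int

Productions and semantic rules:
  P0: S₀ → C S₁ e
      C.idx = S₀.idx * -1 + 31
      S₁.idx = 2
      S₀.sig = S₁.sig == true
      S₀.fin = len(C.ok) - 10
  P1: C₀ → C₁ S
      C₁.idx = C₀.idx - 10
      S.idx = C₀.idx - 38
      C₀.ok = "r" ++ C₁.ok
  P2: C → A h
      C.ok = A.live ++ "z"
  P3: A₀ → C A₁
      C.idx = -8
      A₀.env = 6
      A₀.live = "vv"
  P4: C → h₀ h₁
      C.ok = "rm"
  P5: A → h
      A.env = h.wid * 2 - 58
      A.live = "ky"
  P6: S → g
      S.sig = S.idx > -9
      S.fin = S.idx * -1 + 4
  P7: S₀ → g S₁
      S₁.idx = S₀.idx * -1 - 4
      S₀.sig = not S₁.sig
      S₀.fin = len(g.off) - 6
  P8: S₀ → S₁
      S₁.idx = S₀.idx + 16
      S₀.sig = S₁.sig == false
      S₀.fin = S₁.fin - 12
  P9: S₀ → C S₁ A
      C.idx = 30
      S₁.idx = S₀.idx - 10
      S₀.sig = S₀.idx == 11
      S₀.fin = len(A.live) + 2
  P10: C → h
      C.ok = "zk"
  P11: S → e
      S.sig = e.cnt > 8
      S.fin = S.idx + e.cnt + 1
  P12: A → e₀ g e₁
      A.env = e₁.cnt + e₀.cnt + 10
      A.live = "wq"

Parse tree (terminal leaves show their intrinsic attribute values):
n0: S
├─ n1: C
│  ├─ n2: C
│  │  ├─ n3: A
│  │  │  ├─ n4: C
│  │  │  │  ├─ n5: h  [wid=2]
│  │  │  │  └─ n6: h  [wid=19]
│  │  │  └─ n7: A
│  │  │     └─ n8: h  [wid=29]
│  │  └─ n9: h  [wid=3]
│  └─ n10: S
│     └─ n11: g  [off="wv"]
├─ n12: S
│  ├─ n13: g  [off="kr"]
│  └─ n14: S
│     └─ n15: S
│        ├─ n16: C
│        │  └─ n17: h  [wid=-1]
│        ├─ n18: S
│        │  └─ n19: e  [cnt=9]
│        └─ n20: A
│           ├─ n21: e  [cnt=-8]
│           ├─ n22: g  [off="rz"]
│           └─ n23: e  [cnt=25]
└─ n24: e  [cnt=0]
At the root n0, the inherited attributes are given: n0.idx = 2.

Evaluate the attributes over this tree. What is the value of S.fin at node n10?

1. n0.idx = 2  [given at root]
2. n1.idx = 29  [S₀.idx * -1 + 31]
3. n2.idx = 19  [C₀.idx - 10]
4. n4.idx = -8  [-8]
5. n5.wid = 2  [terminal]
6. n6.wid = 19  [terminal]
7. n4.ok = "rm"  ["rm"]
8. n8.wid = 29  [terminal]
9. n7.env = 0  [h.wid * 2 - 58]
10. n7.live = "ky"  ["ky"]
11. n3.env = 6  [6]
12. n3.live = "vv"  ["vv"]
13. n9.wid = 3  [terminal]
14. n2.ok = "vvz"  [A.live ++ "z"]
15. n10.idx = -9  [C₀.idx - 38]
16. n11.off = "wv"  [terminal]
17. n10.sig = false  [S.idx > -9]
18. n10.fin = 13  [S.idx * -1 + 4]
19. n1.ok = "rvvz"  ["r" ++ C₁.ok]
20. n12.idx = 2  [2]
21. n13.off = "kr"  [terminal]
22. n14.idx = -6  [S₀.idx * -1 - 4]
23. n15.idx = 10  [S₀.idx + 16]
24. n16.idx = 30  [30]
25. n17.wid = -1  [terminal]
26. n16.ok = "zk"  ["zk"]
27. n18.idx = 0  [S₀.idx - 10]
28. n19.cnt = 9  [terminal]
29. n18.sig = true  [e.cnt > 8]
30. n18.fin = 10  [S.idx + e.cnt + 1]
31. n21.cnt = -8  [terminal]
32. n22.off = "rz"  [terminal]
33. n23.cnt = 25  [terminal]
34. n20.env = 27  [e₁.cnt + e₀.cnt + 10]
35. n20.live = "wq"  ["wq"]
36. n15.sig = false  [S₀.idx == 11]
37. n15.fin = 4  [len(A.live) + 2]
38. n14.sig = true  [S₁.sig == false]
39. n14.fin = -8  [S₁.fin - 12]
40. n12.sig = false  [not S₁.sig]
41. n12.fin = -4  [len(g.off) - 6]
42. n24.cnt = 0  [terminal]
43. n0.sig = false  [S₁.sig == true]
44. n0.fin = -6  [len(C.ok) - 10]

13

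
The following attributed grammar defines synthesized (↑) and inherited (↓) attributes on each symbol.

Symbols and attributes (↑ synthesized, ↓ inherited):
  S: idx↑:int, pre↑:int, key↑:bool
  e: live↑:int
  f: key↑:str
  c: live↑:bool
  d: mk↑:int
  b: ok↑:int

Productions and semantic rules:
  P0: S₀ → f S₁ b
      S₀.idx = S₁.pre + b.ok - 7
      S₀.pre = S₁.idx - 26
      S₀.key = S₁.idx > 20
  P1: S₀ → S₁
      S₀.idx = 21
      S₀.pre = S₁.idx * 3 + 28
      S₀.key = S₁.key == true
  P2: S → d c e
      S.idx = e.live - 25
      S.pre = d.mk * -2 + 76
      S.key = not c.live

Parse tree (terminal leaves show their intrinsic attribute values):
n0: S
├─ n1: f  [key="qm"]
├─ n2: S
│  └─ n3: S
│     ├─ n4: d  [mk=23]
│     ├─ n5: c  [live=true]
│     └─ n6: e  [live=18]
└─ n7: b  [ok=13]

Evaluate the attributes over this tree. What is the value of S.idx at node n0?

1. n1.key = "qm"  [terminal]
2. n4.mk = 23  [terminal]
3. n5.live = true  [terminal]
4. n6.live = 18  [terminal]
5. n3.idx = -7  [e.live - 25]
6. n3.pre = 30  [d.mk * -2 + 76]
7. n3.key = false  [not c.live]
8. n2.idx = 21  [21]
9. n2.pre = 7  [S₁.idx * 3 + 28]
10. n2.key = false  [S₁.key == true]
11. n7.ok = 13  [terminal]
12. n0.idx = 13  [S₁.pre + b.ok - 7]
13. n0.pre = -5  [S₁.idx - 26]
14. n0.key = true  [S₁.idx > 20]

13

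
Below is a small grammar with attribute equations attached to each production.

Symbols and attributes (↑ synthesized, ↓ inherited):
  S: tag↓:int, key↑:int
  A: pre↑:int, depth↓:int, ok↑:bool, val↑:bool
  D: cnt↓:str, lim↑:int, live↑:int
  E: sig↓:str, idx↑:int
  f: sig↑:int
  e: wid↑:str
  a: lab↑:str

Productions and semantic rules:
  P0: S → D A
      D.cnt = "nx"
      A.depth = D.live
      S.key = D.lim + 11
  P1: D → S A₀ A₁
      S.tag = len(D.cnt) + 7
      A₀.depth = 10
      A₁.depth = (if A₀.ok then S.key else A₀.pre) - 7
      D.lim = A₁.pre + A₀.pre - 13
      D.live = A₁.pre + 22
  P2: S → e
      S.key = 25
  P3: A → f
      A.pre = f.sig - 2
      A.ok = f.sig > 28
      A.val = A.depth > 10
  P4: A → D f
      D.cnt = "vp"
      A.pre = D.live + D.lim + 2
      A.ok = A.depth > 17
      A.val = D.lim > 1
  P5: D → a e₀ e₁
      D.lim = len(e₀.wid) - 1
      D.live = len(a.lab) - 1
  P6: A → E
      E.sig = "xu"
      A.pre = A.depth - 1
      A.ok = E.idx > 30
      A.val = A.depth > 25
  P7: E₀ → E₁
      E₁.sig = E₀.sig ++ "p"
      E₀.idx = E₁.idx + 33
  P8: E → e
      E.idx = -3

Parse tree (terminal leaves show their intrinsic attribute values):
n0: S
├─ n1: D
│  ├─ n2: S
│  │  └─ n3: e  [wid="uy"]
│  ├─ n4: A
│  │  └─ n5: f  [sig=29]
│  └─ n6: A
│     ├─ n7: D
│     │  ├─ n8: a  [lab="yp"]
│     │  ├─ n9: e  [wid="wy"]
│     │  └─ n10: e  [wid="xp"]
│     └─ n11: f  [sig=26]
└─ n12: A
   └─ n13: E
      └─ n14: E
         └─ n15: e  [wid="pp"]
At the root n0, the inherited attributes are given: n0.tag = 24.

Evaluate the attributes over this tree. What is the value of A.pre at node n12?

25

1. n0.tag = 24  [given at root]
2. n1.cnt = "nx"  ["nx"]
3. n2.tag = 9  [len(D.cnt) + 7]
4. n3.wid = "uy"  [terminal]
5. n2.key = 25  [25]
6. n4.depth = 10  [10]
7. n5.sig = 29  [terminal]
8. n4.pre = 27  [f.sig - 2]
9. n4.ok = true  [f.sig > 28]
10. n4.val = false  [A.depth > 10]
11. n6.depth = 18  [(if A₀.ok then S.key else A₀.pre) - 7]
12. n7.cnt = "vp"  ["vp"]
13. n8.lab = "yp"  [terminal]
14. n9.wid = "wy"  [terminal]
15. n10.wid = "xp"  [terminal]
16. n7.lim = 1  [len(e₀.wid) - 1]
17. n7.live = 1  [len(a.lab) - 1]
18. n11.sig = 26  [terminal]
19. n6.pre = 4  [D.live + D.lim + 2]
20. n6.ok = true  [A.depth > 17]
21. n6.val = false  [D.lim > 1]
22. n1.lim = 18  [A₁.pre + A₀.pre - 13]
23. n1.live = 26  [A₁.pre + 22]
24. n12.depth = 26  [D.live]
25. n13.sig = "xu"  ["xu"]
26. n14.sig = "xup"  [E₀.sig ++ "p"]
27. n15.wid = "pp"  [terminal]
28. n14.idx = -3  [-3]
29. n13.idx = 30  [E₁.idx + 33]
30. n12.pre = 25  [A.depth - 1]
31. n12.ok = false  [E.idx > 30]
32. n12.val = true  [A.depth > 25]
33. n0.key = 29  [D.lim + 11]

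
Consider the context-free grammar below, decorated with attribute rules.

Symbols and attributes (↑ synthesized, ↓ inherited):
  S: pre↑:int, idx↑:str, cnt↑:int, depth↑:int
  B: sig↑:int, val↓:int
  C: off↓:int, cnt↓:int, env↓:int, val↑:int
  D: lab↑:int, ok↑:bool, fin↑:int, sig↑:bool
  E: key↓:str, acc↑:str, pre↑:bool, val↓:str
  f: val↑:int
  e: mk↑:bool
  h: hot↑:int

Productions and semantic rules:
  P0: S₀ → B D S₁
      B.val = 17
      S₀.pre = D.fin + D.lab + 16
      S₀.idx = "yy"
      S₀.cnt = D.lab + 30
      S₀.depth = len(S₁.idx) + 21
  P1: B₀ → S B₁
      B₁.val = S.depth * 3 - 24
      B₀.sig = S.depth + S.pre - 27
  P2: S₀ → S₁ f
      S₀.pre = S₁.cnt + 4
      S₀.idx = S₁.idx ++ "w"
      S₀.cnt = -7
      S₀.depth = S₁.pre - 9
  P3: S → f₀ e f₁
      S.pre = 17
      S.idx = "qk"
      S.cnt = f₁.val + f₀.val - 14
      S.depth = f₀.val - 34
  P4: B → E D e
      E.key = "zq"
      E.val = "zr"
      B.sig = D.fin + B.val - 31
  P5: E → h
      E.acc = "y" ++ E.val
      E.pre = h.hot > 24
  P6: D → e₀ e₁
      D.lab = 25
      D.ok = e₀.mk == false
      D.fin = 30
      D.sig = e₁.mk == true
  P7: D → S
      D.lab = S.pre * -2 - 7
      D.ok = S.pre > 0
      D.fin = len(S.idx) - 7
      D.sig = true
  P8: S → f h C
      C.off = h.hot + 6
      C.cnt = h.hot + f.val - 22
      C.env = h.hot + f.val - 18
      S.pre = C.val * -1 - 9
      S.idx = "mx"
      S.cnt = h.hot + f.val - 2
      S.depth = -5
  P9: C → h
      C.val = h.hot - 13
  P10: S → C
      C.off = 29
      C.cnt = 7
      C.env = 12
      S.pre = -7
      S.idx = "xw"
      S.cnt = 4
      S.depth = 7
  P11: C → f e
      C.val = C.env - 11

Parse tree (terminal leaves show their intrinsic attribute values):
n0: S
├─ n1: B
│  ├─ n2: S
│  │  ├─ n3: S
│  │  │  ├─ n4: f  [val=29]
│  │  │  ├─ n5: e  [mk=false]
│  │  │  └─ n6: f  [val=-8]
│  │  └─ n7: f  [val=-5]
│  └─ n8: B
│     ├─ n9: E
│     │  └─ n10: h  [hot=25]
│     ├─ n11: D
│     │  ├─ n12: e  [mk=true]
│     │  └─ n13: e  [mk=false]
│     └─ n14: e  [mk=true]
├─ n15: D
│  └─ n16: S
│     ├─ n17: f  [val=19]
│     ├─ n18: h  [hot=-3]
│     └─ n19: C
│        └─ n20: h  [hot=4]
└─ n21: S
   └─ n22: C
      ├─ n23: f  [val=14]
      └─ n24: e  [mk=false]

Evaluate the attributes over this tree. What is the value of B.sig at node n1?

1. n1.val = 17  [17]
2. n4.val = 29  [terminal]
3. n5.mk = false  [terminal]
4. n6.val = -8  [terminal]
5. n3.pre = 17  [17]
6. n3.idx = "qk"  ["qk"]
7. n3.cnt = 7  [f₁.val + f₀.val - 14]
8. n3.depth = -5  [f₀.val - 34]
9. n7.val = -5  [terminal]
10. n2.pre = 11  [S₁.cnt + 4]
11. n2.idx = "qkw"  [S₁.idx ++ "w"]
12. n2.cnt = -7  [-7]
13. n2.depth = 8  [S₁.pre - 9]
14. n8.val = 0  [S.depth * 3 - 24]
15. n9.key = "zq"  ["zq"]
16. n9.val = "zr"  ["zr"]
17. n10.hot = 25  [terminal]
18. n9.acc = "yzr"  ["y" ++ E.val]
19. n9.pre = true  [h.hot > 24]
20. n12.mk = true  [terminal]
21. n13.mk = false  [terminal]
22. n11.lab = 25  [25]
23. n11.ok = false  [e₀.mk == false]
24. n11.fin = 30  [30]
25. n11.sig = false  [e₁.mk == true]
26. n14.mk = true  [terminal]
27. n8.sig = -1  [D.fin + B.val - 31]
28. n1.sig = -8  [S.depth + S.pre - 27]
29. n17.val = 19  [terminal]
30. n18.hot = -3  [terminal]
31. n19.off = 3  [h.hot + 6]
32. n19.cnt = -6  [h.hot + f.val - 22]
33. n19.env = -2  [h.hot + f.val - 18]
34. n20.hot = 4  [terminal]
35. n19.val = -9  [h.hot - 13]
36. n16.pre = 0  [C.val * -1 - 9]
37. n16.idx = "mx"  ["mx"]
38. n16.cnt = 14  [h.hot + f.val - 2]
39. n16.depth = -5  [-5]
40. n15.lab = -7  [S.pre * -2 - 7]
41. n15.ok = false  [S.pre > 0]
42. n15.fin = -5  [len(S.idx) - 7]
43. n15.sig = true  [true]
44. n22.off = 29  [29]
45. n22.cnt = 7  [7]
46. n22.env = 12  [12]
47. n23.val = 14  [terminal]
48. n24.mk = false  [terminal]
49. n22.val = 1  [C.env - 11]
50. n21.pre = -7  [-7]
51. n21.idx = "xw"  ["xw"]
52. n21.cnt = 4  [4]
53. n21.depth = 7  [7]
54. n0.pre = 4  [D.fin + D.lab + 16]
55. n0.idx = "yy"  ["yy"]
56. n0.cnt = 23  [D.lab + 30]
57. n0.depth = 23  [len(S₁.idx) + 21]

-8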